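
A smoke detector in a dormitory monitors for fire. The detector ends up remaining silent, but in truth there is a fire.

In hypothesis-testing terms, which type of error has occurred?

Type II error

The null hypothesis here is that there is no fire.
'Remaining silent' corresponds to failing to reject H₀.
H₀ was not rejected but H₀ is false — a Type II error (false negative).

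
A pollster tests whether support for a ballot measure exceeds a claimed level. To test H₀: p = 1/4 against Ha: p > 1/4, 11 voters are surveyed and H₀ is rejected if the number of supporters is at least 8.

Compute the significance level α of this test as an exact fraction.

The Type I error probability is α = P(K ≥ 8) computed under H₀, where K ~ Binomial(11, 1/4).
Summing C(11,j)(1/4)^j(3/4)^{11−j} for j = 8,…,11 gives 623/524288.

623/524288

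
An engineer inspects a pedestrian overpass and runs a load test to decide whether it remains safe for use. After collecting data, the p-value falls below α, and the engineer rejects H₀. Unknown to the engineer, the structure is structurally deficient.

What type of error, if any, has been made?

The conventional null hypothesis here is that the structure meets the required load capacity (safe).
The test rejected a false H₀ — the decision matches the true state.

Neither — the decision is correct.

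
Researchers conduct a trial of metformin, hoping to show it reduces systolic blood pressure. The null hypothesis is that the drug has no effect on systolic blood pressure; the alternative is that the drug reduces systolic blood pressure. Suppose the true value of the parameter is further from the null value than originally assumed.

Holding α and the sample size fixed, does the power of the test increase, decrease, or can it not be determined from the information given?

A larger true effect moves the Ha sampling distribution further from the H₀ critical value, making rejection more likely when Ha is true.
Since power = 1 − β and β decreases, power increases.

It increases.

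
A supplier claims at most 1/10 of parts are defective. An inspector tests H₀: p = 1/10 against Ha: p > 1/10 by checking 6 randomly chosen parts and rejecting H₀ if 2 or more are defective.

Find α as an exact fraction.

22853/200000

The significance level is the probability, assuming p = 1/10, of seeing 2 or more defectives in 6 draws.
Computing the lower-tail complement: 1 − 177147/200000 = 22853/200000.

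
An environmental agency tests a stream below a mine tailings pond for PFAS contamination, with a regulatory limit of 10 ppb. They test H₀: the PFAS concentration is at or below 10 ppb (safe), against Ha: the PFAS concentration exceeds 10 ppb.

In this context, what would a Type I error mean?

A Type I error would mean concluding that the PFAS concentration exceeds 10 ppb when in fact the PFAS concentration is at or below 10 ppb (safe).

A Type I error is rejecting H₀ when H₀ is true.
Here that means declaring the site contaminated and ordering remediation when actually the PFAS concentration is at or below 10 ppb (safe).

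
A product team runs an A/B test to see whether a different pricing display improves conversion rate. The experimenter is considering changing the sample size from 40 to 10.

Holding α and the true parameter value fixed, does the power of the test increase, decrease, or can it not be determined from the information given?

With less data the test statistic is noisier; under Ha, more outcomes land inside the acceptance region.
Since power = 1 − β and β increases, power decreases.

It decreases.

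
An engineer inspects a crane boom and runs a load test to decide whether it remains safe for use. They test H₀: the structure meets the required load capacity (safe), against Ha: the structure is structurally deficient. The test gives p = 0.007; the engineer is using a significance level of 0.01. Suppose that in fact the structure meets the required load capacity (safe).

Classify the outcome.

Since p = 0.007 < α = 0.01, H₀ is rejected.
H₀ is true (actually the structure meets the required load capacity (safe)).
Rejecting a true H₀ is a Type I error.

Type I error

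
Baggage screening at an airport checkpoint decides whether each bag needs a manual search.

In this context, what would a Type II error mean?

A Type II error would mean concluding that the bag contains no prohibited items (or at least failing to establish that the bag contains a prohibited item) when in fact the bag contains a prohibited item.

With the conventional null hypothesis that the bag contains no prohibited items:
A Type II error is failing to reject H₀ when H₀ is false.
Here that means letting the bag through when actually the bag contains a prohibited item.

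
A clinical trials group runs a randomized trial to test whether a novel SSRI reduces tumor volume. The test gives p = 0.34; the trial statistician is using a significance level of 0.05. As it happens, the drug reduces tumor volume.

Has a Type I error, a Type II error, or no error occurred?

Type II error

The conventional null hypothesis is that the drug has no effect on tumor volume.
Since p = 0.34 ≥ α = 0.05, H₀ is not rejected.
H₀ is false (actually the drug reduces tumor volume).
Failing to reject a false H₀ is a Type II error.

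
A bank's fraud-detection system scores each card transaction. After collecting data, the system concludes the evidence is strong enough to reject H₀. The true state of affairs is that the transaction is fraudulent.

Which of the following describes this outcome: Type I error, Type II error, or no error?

The conventional null hypothesis here is that the transaction is legitimate.
The test rejected a false H₀ — the decision matches the true state.

No error (correct decision).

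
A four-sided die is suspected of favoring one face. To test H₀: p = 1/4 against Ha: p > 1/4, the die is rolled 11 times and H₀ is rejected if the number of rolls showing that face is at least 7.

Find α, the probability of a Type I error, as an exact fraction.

The Type I error probability is α = P(S ≥ 7) computed under H₀, where S ~ Binomial(11, 1/4).
P(S ≥ 7) = Σ_{j=7}^{11} C(11,j)·(1/4)^j·(3/4)^{11-j} = 15857/2097152.

15857/2097152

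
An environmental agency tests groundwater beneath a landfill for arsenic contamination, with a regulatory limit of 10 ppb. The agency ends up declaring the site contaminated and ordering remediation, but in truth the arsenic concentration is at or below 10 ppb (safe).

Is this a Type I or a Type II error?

Type I error

The null hypothesis here is that the arsenic concentration is at or below 10 ppb (safe).
'Declaring the site contaminated and ordering remediation' corresponds to rejecting H₀.
H₀ was rejected but H₀ is true — a Type I error (false positive).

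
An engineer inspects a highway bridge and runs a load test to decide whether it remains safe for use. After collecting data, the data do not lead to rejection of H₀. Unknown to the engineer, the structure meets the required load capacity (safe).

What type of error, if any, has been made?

The conventional null hypothesis here is that the structure meets the required load capacity (safe).
The test retained a true H₀ — the decision matches the true state.

No error — this is a correct decision.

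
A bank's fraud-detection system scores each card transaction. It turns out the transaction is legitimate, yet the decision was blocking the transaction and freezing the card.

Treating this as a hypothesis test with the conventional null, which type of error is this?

The null hypothesis here is that the transaction is legitimate.
'Blocking the transaction and freezing the card' corresponds to rejecting H₀.
H₀ was rejected but H₀ is true — a Type I error (false positive).

Type I error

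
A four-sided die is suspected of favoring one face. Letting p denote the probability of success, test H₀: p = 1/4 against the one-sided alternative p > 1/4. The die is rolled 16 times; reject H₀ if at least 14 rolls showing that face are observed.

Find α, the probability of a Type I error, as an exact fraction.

Under H₀, S ~ Binomial(16, 1/4), and α = P(S ≥ 14).
Summing C(16,j)(1/4)^j(3/4)^{16−j} for j = 14,…,16 gives 1129/4294967296.

1129/4294967296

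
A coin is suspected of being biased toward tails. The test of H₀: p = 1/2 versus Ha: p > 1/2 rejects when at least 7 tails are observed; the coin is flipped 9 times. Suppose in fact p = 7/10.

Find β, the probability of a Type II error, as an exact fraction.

β = P(fail to reject H₀ | Ha true) = P(S ≤ 6 | p = 7/10), S ~ Binomial(9, 7/10).
Equivalently, β = 1 − P(S ≥ 7) = 268584417/500000000.

268584417/500000000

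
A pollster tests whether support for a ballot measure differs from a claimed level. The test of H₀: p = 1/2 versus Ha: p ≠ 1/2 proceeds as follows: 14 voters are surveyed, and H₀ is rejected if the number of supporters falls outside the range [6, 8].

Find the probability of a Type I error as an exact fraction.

3473/8192

α = P(Y ≤ 5 or Y ≥ 9 | p = 1/2), Y ~ Binomial(14, 1/2).
By symmetry, α = 2·P(Y ≤ 5) = 2·(1 + 14 + 91 + 364 + 1001 + 2002)/16384 = 6946/16384 = 3473/8192.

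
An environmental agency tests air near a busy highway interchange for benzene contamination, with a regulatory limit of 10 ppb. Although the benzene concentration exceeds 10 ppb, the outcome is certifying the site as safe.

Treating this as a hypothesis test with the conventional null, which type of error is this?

Type II error

The null hypothesis here is that the benzene concentration is at or below 10 ppb (safe).
'Certifying the site as safe' corresponds to failing to reject H₀.
H₀ was not rejected but H₀ is false — a Type II error (false negative).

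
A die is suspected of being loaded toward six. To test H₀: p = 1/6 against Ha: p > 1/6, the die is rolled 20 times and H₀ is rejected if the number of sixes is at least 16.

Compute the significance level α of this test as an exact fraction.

264623/304679870005248

The Type I error probability is α = P(X ≥ 16) computed under H₀, where X ~ Binomial(20, 1/6).
P(X ≥ 16) = Σ_{j=16}^{20} C(20,j)·(1/6)^j·(5/6)^{20-j} = 264623/304679870005248.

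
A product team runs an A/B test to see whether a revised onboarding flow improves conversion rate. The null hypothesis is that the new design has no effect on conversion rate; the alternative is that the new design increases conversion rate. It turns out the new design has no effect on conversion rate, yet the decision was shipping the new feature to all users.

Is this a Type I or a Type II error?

Type I error

'Shipping the new feature to all users' corresponds to rejecting H₀.
H₀ was rejected but H₀ is true — a Type I error (false positive).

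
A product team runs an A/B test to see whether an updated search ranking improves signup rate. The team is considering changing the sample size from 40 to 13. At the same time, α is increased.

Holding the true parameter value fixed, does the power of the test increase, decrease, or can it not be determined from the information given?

Cannot be determined from the information given.

The first change alone would make β increase; the second alone would make β decrease. Which effect dominates depends on the magnitudes, which are not given.
Since power = 1 − β, the effect on power is likewise indeterminate.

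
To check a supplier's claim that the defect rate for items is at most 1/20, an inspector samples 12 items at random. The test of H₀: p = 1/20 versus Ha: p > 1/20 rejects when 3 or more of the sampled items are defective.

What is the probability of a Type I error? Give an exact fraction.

16030320228069/819200000000000

The significance level is the probability, assuming p = 1/20, of seeing 3 or more defectives in 12 draws.
α = 1 − P(X ≤ 2) = 1 − 803169679771931/819200000000000 = 16030320228069/819200000000000.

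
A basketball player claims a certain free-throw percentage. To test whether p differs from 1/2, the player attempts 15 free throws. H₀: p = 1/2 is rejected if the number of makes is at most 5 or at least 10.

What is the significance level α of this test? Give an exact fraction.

309/1024

The significance level is the null-hypothesis probability of the rejection region {≤5} ∪ {≥10}.
The two tails are symmetric, so α = 2·(1 + 15 + 105 + 455 + 1365 + 3003)/2^15 = 9888/32768 = 309/1024.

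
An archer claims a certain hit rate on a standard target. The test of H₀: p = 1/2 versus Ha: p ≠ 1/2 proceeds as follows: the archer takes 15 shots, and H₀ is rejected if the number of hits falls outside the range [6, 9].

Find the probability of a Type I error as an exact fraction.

The significance level is the null-hypothesis probability of the rejection region {≤5} ∪ {≥10}.
The two tails are symmetric, so α = 2·(1 + 15 + 105 + 455 + 1365 + 3003)/2^15 = 9888/32768 = 309/1024.

309/1024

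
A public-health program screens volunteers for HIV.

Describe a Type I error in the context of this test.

A Type I error would mean concluding that the patient has HIV when in fact the patient does not have HIV.

With the conventional null hypothesis that the patient does not have HIV:
A Type I error is rejecting H₀ when H₀ is true.
Here that means flagging the patient as positive and ordering follow-up testing when actually the patient does not have HIV.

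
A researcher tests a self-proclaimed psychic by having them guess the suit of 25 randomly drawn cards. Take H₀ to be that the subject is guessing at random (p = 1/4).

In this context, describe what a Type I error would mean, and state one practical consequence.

A Type I error is rejecting H₀ when H₀ is true.
Here that means concluding the subject has some ability beyond chance when actually the subject is guessing at random (p = 1/4).

A Type I error would mean concluding that the subject performs better than chance when in fact the subject is guessing at random (p = 1/4). Consequence: a lucky guesser is credited with psychic ability.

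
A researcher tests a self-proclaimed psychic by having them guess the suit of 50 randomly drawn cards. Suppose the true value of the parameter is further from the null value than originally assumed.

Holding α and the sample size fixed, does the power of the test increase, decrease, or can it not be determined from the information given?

It increases.

A bigger departure from H₀ is easier for the test to detect, so it fails to reject less often.
Since power = 1 − β and β decreases, power increases.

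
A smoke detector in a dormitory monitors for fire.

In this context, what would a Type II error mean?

With the conventional null hypothesis that there is no fire:
A Type II error is failing to reject H₀ when H₀ is false.
Here that means remaining silent when actually there is a fire.

A Type II error would mean concluding that there is no fire (or at least failing to establish that there is a fire) when in fact there is a fire.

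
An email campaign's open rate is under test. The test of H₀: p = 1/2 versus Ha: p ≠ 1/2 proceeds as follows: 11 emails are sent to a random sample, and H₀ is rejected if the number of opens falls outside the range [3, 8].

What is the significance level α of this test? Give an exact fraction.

α = P(S ≤ 2 or S ≥ 9 | p = 1/2), S ~ Binomial(11, 1/2).
The two tails are symmetric, so α = 2·(1 + 11 + 55)/2^11 = 134/2048 = 67/1024.

67/1024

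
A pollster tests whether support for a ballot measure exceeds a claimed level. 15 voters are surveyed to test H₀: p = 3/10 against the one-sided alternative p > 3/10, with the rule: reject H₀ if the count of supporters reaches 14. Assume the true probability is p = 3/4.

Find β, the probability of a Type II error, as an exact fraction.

A Type II error is failing to reject when Ha holds: with p = 3/4, β = P(Y ≤ 13).
Summing C(15,j)·(3/4)^j·(1/4)^{15-j} for j = 0..13 gives 493824191/536870912.

493824191/536870912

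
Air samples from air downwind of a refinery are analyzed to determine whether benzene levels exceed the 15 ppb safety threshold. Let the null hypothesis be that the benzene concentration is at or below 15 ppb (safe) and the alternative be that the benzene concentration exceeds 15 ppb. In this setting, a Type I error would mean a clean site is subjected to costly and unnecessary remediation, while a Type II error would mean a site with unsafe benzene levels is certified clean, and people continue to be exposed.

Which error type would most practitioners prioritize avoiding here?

Type II error

The Type II consequence (a site with unsafe benzene levels is certified clean, and people continue to be exposed) is more severe than the Type I consequence (a clean site is subjected to costly and unnecessary remediation).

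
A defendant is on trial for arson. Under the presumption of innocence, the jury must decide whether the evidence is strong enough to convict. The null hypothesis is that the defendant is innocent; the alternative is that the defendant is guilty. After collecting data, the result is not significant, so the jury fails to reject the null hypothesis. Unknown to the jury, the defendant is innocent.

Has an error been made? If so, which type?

The test retained a true H₀ — the decision matches the true state.

No error — this is a correct decision.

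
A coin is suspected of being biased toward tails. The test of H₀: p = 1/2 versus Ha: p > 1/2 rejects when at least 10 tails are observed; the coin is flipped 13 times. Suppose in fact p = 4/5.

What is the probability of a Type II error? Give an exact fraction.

β = P(fail to reject H₀ | Ha true) = P(S ≤ 9 | p = 4/5), S ~ Binomial(13, 4/5).
Equivalently, β = 1 − P(S ≥ 10) = 61688401/244140625.

61688401/244140625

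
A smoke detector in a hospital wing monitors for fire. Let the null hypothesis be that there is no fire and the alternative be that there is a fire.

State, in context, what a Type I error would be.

A Type I error is rejecting H₀ when H₀ is true.
Here that means sounding the alarm and evacuating the building when actually there is no fire.

A Type I error would mean concluding that there is a fire when in fact there is no fire.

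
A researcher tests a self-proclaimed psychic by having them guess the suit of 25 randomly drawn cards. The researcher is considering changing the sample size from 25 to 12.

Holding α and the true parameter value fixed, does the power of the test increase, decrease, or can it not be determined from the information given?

It decreases.

A smaller sample increases the standard error, so the sampling distributions under H₀ and Ha overlap more.
Since power = 1 − β and β increases, power decreases.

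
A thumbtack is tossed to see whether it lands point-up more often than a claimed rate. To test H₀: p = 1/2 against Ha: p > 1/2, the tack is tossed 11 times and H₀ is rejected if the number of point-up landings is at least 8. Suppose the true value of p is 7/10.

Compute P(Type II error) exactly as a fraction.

1076094153/2500000000

β = P(fail to reject H₀ | Ha true) = P(K ≤ 7 | p = 7/10), K ~ Binomial(11, 7/10).
Adding the binomial probabilities P(K=0)+…+P(K=7) at p = 7/10 gives 1076094153/2500000000.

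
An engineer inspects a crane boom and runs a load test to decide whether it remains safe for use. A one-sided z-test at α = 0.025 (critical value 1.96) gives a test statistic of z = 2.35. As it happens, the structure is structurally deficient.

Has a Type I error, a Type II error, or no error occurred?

Neither — the decision is correct.

The conventional null hypothesis is that the structure meets the required load capacity (safe).
Since z = 2.35 > z* = 1.96, H₀ is rejected.
H₀ is false (actually the structure is structurally deficient).
The decision matches the true state — no error.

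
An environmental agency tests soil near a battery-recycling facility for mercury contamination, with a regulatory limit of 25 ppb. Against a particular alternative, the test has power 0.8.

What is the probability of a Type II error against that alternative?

0.2

Power = 1 − β, so β = 1 − 0.8 = 0.2.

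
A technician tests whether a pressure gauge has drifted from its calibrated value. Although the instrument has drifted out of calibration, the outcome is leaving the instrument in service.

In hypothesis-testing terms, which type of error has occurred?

The null hypothesis here is that the instrument is correctly calibrated.
'Leaving the instrument in service' corresponds to failing to reject H₀.
H₀ was not rejected but H₀ is false — a Type II error (false negative).

Type II error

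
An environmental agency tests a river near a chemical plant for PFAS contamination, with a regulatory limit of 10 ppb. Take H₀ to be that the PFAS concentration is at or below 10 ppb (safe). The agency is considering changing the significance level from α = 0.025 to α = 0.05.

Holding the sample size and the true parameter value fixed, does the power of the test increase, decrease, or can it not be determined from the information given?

A larger α widens the rejection region, so when the alternative is true more outcomes lead to rejection — failing to reject becomes less likely.
Since power = 1 − β and β decreases, power increases.

It increases.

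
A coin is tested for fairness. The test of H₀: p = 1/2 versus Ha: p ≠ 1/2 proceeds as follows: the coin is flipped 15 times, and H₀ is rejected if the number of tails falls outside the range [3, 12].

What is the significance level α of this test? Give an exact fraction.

121/16384

Under H₀, X ~ Binomial(15, 1/2); α is the probability of landing in either tail, P(X ≤ 2) + P(X ≥ 13).
By symmetry, α = 2·P(X ≤ 2) = 2·(1 + 15 + 105)/32768 = 242/32768 = 121/16384.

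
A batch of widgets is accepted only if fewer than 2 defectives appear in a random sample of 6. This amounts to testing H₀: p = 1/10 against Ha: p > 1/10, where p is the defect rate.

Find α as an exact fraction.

22853/200000

α = P(reject H₀ | H₀ true) = P(X ≥ 2 | p = 1/10), X ~ Binomial(6, 1/10).
Via the complement, α = 1 − Σ_{j=0}^{1} C(6,j)(1/10)^j(9/10)^{6-j} = 22853/200000.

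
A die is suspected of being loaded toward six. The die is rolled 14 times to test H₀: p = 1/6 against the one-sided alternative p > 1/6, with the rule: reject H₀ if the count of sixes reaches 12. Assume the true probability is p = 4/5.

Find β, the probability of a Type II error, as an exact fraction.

A Type II error is failing to reject when Ha holds: with p = 4/5, β = P(Y ≤ 11).
Equivalently, β = 1 − P(Y ≥ 12) = 3368829417/6103515625.

3368829417/6103515625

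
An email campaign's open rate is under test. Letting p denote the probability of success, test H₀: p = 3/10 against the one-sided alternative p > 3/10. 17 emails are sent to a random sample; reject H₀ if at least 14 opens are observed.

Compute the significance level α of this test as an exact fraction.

121645250577/10000000000000000

Under H₀, S ~ Binomial(17, 3/10), and α = P(S ≥ 14).
Summing C(17,j)(3/10)^j(7/10)^{17−j} for j = 14,…,17 gives 121645250577/10000000000000000.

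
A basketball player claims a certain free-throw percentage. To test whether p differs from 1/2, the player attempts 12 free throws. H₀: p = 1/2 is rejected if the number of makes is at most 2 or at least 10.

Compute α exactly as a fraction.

Under H₀, Y ~ Binomial(12, 1/2); α is the probability of landing in either tail, P(Y ≤ 2) + P(Y ≥ 10).
By symmetry, α = 2·P(Y ≤ 2) = 2·(1 + 12 + 66)/4096 = 158/4096 = 79/2048.

79/2048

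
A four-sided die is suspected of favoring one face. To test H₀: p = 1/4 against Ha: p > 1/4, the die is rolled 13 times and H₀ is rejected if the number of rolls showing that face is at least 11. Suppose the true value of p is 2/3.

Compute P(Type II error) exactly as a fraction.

A Type II error is failing to reject when Ha holds: with p = 2/3, β = P(S ≤ 10).
Summing C(13,j)·(2/3)^j·(1/3)^{13-j} for j = 0..10 gives 50857/59049.

50857/59049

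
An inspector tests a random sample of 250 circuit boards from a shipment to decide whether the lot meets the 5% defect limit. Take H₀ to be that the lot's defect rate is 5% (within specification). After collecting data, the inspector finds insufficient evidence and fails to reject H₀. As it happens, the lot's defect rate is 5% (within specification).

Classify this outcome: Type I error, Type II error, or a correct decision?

The test retained a true H₀ — the decision matches the true state.

Neither — the decision is correct.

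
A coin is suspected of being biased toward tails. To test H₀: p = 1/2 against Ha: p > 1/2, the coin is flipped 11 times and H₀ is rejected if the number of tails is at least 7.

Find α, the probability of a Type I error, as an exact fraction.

281/1024

α = P(reject H₀ | H₀ true) = P(K ≥ 7 | p = 1/2), with K ~ Binomial(11, 1/2).
That's C(11,7) + C(11,8) + C(11,9) + C(11,10) + C(11,11) over 2^11, i.e. (330 + 165 + 55 + 11 + 1)/2048 = 562/2048 = 281/1024.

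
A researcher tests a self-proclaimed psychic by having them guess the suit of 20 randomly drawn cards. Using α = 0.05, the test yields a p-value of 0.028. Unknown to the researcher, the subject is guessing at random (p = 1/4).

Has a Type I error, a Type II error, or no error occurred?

The conventional null hypothesis is that the subject is guessing at random (p = 1/4).
Since p = 0.028 < α = 0.05, H₀ is rejected.
H₀ is true (actually the subject is guessing at random (p = 1/4)).
Rejecting a true H₀ is a Type I error.

Type I error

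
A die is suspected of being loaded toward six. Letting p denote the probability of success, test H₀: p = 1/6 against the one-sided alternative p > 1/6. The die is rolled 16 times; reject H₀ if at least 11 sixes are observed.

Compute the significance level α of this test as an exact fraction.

4953527/940369969152

Under H₀, S ~ Binomial(16, 1/6), and α = P(S ≥ 11).
Summing C(16,j)(1/6)^j(5/6)^{16−j} for j = 11,…,16 gives 4953527/940369969152.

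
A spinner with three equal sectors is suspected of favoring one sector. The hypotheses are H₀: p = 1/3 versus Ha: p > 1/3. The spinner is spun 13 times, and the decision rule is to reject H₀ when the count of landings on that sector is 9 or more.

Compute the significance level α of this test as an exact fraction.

α = P(reject H₀ | H₀ true) = P(X ≥ 9 | p = 1/3), with X ~ Binomial(13, 1/3).
P(X ≥ 9) = Σ_{j=9}^{13} C(13,j)·(1/3)^j·(2/3)^{13-j} = 521/59049.

521/59049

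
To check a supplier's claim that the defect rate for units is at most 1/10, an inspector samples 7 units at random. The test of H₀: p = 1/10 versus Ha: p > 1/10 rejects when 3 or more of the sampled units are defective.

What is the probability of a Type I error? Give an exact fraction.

α = P(reject H₀ | H₀ true) = P(S ≥ 3 | p = 1/10), S ~ Binomial(7, 1/10).
Via the complement, α = 1 − Σ_{j=0}^{2} C(7,j)(1/10)^j(9/10)^{7-j} = 51383/2000000.

51383/2000000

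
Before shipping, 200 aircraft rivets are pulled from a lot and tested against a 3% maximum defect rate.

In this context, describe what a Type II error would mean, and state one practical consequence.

With the conventional null hypothesis that the lot's defect rate is 3% (within specification):
A Type II error is failing to reject H₀ when H₀ is false.
Here that means accepting the lot and shipping it when actually the lot's defect rate exceeds 3%.

A Type II error would mean concluding that the lot's defect rate is 3% (within specification) (or at least failing to establish that the lot's defect rate exceeds 3%) when in fact the lot's defect rate exceeds 3%. Consequence: a defective lot is shipped to customers.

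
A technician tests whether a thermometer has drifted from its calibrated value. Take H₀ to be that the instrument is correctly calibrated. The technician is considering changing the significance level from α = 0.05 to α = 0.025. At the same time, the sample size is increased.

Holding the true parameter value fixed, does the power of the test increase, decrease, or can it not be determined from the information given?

Cannot be determined from the information given.

The first change alone would make β increase; the second alone would make β decrease. Which effect dominates depends on the magnitudes, which are not given.
Since power = 1 − β, the effect on power is likewise indeterminate.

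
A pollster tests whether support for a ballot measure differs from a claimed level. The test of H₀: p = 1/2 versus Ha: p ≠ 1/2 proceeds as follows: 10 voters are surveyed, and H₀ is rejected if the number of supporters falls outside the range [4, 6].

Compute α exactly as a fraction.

11/32

Under H₀, S ~ Binomial(10, 1/2); α is the probability of landing in either tail, P(S ≤ 3) + P(S ≥ 7).
Each tail has probability (1 + 10 + 45 + 120)/1024; doubling gives α = 352/1024 = 11/32.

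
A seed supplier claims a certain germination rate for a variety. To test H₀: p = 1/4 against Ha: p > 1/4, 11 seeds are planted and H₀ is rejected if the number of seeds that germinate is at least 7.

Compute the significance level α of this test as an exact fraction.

15857/2097152

The Type I error probability is α = P(K ≥ 7) computed under H₀, where K ~ Binomial(11, 1/4).
Summing C(11,j)(1/4)^j(3/4)^{11−j} for j = 7,…,11 gives 15857/2097152.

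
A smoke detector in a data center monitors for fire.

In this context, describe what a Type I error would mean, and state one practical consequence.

With the conventional null hypothesis that there is no fire:
A Type I error is rejecting H₀ when H₀ is true.
Here that means sounding the alarm and evacuating the building when actually there is no fire.

A Type I error would mean concluding that there is a fire when in fact there is no fire. Consequence: the building is evacuated for a false alarm, disrupting work.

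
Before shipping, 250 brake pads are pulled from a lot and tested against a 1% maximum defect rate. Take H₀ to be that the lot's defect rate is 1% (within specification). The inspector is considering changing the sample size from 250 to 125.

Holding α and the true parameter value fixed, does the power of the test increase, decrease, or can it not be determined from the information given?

A smaller sample increases the standard error, so the sampling distributions under H₀ and Ha overlap more.
Since power = 1 − β and β increases, power decreases.

It decreases.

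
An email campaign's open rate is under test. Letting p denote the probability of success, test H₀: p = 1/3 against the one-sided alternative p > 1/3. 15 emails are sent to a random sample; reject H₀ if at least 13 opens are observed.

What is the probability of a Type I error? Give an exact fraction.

451/14348907

Under H₀, K ~ Binomial(15, 1/3), and α = P(K ≥ 13).
Summing C(15,j)(1/3)^j(2/3)^{15−j} for j = 13,…,15 gives 451/14348907.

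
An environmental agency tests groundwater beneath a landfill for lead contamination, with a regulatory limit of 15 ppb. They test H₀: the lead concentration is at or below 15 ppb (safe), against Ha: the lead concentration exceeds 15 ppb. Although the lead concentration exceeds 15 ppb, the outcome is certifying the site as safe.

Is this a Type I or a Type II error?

Type II error

'Certifying the site as safe' corresponds to failing to reject H₀.
H₀ was not rejected but H₀ is false — a Type II error (false negative).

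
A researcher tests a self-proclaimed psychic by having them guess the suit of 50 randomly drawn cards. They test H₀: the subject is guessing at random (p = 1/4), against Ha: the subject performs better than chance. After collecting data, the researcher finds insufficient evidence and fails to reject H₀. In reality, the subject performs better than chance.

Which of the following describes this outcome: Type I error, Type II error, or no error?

H₀ was not rejected, but H₀ is actually false.
Failing to reject a false null hypothesis is a Type II error (false negative).

Type II error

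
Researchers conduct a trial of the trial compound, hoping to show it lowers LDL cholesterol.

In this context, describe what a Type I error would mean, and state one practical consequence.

A Type I error would mean concluding that the drug lowers LDL cholesterol when in fact the drug has no effect on LDL cholesterol. Consequence: an ineffective drug is approved and marketed, exposing patients to side effects with no benefit.

With the conventional null hypothesis that the drug has no effect on LDL cholesterol:
A Type I error is rejecting H₀ when H₀ is true.
Here that means concluding that the drug is effective when actually the drug has no effect on LDL cholesterol.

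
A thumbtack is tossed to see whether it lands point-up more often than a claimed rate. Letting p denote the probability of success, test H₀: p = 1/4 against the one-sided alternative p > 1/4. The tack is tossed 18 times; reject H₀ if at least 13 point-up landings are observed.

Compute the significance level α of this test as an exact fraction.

The Type I error probability is α = P(K ≥ 13) computed under H₀, where K ~ Binomial(18, 1/4).
Adding the binomial terms for j = 13 through 18 with p = 1/4 yields 588337/17179869184.

588337/17179869184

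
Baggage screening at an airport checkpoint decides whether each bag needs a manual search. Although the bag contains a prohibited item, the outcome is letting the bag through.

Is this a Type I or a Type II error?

The null hypothesis here is that the bag contains no prohibited items.
'Letting the bag through' corresponds to failing to reject H₀.
H₀ was not rejected but H₀ is false — a Type II error (false negative).

Type II error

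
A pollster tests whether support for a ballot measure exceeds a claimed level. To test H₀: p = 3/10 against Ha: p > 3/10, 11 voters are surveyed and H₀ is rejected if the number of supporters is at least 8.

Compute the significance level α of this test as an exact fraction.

The Type I error probability is α = P(S ≥ 8) computed under H₀, where S ~ Binomial(11, 3/10).
Summing C(11,j)(3/10)^j(7/10)^{11−j} for j = 8,…,11 gives 2145447/500000000.

2145447/500000000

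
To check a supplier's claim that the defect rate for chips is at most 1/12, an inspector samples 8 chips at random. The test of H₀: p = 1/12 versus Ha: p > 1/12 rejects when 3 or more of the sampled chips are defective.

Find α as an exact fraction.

3373913/143327232

The significance level is the probability, assuming p = 1/12, of seeing 3 or more defectives in 8 draws.
Via the complement, α = 1 − Σ_{j=0}^{2} C(8,j)(1/12)^j(11/12)^{8-j} = 3373913/143327232.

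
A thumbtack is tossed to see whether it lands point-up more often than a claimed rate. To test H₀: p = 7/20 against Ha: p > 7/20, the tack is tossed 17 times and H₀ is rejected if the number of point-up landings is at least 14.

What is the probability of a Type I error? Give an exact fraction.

56496660191394549/655360000000000000000

Under H₀, K ~ Binomial(17, 7/20), and α = P(K ≥ 14).
P(K ≥ 14) = Σ_{j=14}^{17} C(17,j)·(7/20)^j·(13/20)^{17-j} = 56496660191394549/655360000000000000000.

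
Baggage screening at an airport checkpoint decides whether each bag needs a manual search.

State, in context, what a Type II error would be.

A Type II error would mean concluding that the bag contains no prohibited items (or at least failing to establish that the bag contains a prohibited item) when in fact the bag contains a prohibited item.

With the conventional null hypothesis that the bag contains no prohibited items:
A Type II error is failing to reject H₀ when H₀ is false.
Here that means letting the bag through when actually the bag contains a prohibited item.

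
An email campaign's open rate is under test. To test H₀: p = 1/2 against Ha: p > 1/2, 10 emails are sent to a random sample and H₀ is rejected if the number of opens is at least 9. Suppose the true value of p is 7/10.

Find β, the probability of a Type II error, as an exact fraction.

Under the alternative p = 7/10, X ~ Binomial(10, 7/10); β is the probability the test does not reject, P(X < 9).
Equivalently, β = 1 − P(X ≥ 9) = 8506916541/10000000000.

8506916541/10000000000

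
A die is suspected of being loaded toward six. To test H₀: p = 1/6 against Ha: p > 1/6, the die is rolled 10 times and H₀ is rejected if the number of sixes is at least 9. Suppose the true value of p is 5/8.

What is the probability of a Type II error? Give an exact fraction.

Under the alternative p = 5/8, X ~ Binomial(10, 5/8); β is the probability the test does not reject, P(X < 9).
Summing C(10,j)·(5/8)^j·(3/8)^{10-j} for j = 0..8 gives 1005382449/1073741824.

1005382449/1073741824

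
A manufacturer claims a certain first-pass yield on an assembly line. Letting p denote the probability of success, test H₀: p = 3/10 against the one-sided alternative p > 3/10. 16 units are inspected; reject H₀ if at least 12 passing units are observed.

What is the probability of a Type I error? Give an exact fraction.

531662610897/2000000000000000

Under H₀, K ~ Binomial(16, 3/10), and α = P(K ≥ 12).
Summing C(16,j)(3/10)^j(7/10)^{16−j} for j = 12,…,16 gives 531662610897/2000000000000000.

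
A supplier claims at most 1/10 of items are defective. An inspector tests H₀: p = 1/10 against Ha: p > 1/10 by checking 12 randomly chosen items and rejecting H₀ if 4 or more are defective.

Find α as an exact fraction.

5127494033/200000000000

α = P(reject H₀ | H₀ true) = P(K ≥ 4 | p = 1/10), K ~ Binomial(12, 1/10).
Computing the lower-tail complement: 1 − 194872505967/200000000000 = 5127494033/200000000000.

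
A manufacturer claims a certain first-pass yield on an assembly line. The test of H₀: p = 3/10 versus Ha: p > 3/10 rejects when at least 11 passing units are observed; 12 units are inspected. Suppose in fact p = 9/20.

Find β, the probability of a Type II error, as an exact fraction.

Under the alternative p = 9/20, K ~ Binomial(12, 9/20); β is the probability the test does not reject, P(K < 11).
Summing C(12,j)·(9/20)^j·(11/20)^{12-j} for j = 0..10 gives 4091575270595131/4096000000000000.

4091575270595131/4096000000000000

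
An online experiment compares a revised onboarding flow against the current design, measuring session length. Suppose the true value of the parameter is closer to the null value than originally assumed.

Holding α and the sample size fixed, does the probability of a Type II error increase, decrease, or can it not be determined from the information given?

It increases.

When the true parameter is near the null value, the test has a harder time distinguishing Ha from H₀.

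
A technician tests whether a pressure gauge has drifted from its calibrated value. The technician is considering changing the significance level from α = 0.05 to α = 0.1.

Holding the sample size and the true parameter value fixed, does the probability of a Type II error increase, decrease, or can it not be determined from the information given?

It decreases.

Relaxing α lowers the evidence threshold; under Ha, outcomes that previously fell short now trigger rejection.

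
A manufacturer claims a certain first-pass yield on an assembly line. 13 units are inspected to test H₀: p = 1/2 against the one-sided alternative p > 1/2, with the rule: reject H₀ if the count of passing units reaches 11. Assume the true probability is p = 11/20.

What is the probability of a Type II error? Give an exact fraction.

A Type II error is failing to reject when Ha holds: with p = 11/20, β = P(X ≤ 10).
Adding the binomial probabilities P(X=0)+…+P(X=10) at p = 11/20 gives 39857841016429707/40960000000000000.

39857841016429707/40960000000000000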